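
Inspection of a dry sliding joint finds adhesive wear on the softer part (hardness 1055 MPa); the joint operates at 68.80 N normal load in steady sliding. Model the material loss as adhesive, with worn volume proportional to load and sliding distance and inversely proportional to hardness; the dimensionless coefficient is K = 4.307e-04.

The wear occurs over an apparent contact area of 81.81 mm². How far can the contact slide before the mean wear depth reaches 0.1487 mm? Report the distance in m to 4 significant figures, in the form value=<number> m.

Every step runs at full precision. Quoted intermediates are rounded, and rounded just once: 4 significant figures.
Convert: Hardness H = 1055 MPa = 1.055e+09 Pa.
Convert: Contact area A = 81.81 mm² = 8.181e-05 m².
Convert: Depth limit h_lim = 0.1487 mm = 1.487e-04 m.
SI base units throughout: W = 68.80 N, H = 1.055e+09 Pa, K = 4.307e-04.
At the depth limit, V_lim = h_lim·A = 1.487e-04 · 8.181e-05 = 1.217e-08 m³.
Life L = V_lim·H/(K·W) = 1.217e-08 · 1.055e+09 / (4.307e-04 · 68.80) = 433.1 m.

value=433.1 m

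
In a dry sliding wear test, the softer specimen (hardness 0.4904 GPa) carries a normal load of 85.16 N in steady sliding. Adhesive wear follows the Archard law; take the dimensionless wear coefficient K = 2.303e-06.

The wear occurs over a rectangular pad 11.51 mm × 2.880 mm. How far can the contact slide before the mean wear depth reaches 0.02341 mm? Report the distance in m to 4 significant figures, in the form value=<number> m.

The computation maintains exact precision, and intermediates are printed rounded; rounded once at the end: 4 significant digits.
Hardness H = 0.4904 GPa = 4.904e+08 Pa.
Pad sides 11.51 mm × 2.880 mm = 0.01151 m × 0.002880 m. Contact area A = 0.01151 m × 0.002880 m = 3.315e-05 m².
Depth limit h_lim = 0.02341 mm = 2.341e-05 m.
SI base units throughout: W = 85.16 N, H = 4.904e+08 Pa, K = 2.303e-06.
Allowed volume V_lim = h_lim·A = 2.341e-05 · 3.315e-05 = 7.760e-10 m³.
Inverting, life L = V_lim·H/(K·W) = 7.760e-10 · 4.904e+08 / (2.303e-06 · 85.16) = 1940 m.

value=1940 m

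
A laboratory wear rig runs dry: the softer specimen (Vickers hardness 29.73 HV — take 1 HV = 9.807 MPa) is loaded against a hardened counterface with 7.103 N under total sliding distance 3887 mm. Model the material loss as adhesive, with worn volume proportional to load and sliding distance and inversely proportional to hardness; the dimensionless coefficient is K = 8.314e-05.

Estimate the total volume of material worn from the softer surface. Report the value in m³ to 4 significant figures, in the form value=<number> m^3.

Intermediate values are shown rounded, and all working math runs at full precision. Rounded once at the end, at four significant digits.
Convert: The distance L = 3887 mm = 3.887 m.
Convert: Hardness H = 29.73 HV × 9.807 MPa/HV = 291.6 MPa = 2.916e+08 Pa.
Expressed in SI base units: W = 7.103 N, H = 2.916e+08 Pa, K = 8.314e-05.
Wear volume V = K·W·L/H = 8.314e-05 · 7.103 · 3.887 / 2.916e+08 = 7.873e-12 m³.

value=7.873e-12 m^3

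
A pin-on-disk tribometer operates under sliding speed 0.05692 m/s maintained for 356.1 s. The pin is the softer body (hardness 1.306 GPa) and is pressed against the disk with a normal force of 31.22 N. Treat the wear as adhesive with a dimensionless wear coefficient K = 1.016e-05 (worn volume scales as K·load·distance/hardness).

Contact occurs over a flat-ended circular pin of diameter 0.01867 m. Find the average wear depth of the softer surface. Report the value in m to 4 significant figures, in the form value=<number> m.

The computation runs at full float precision, and intermediates are shown rounded. Rounded once at the end to 4 significant digits.
Convert: The distance L = v·t = 0.05692 m/s × 356.1 s = 20.27 m.
Convert: Hardness H = 1.306 GPa = 1.306e+09 Pa.
Convert: Contact area A = π·d²/4 = π·(0.01867 m)²/4 = 2.738e-04 m².
In SI base units: W = 31.22 N, H = 1.306e+09 Pa, K = 1.016e-05.
Archard relation: V = K·W·L/H = 1.016e-05 · 31.22 · 20.27 / 1.306e+09 = 4.923e-12 m³.
Mean wear depth h = V/A = 4.923e-12 / 2.738e-04 = 1.798e-08 m.

value=1.798e-08 m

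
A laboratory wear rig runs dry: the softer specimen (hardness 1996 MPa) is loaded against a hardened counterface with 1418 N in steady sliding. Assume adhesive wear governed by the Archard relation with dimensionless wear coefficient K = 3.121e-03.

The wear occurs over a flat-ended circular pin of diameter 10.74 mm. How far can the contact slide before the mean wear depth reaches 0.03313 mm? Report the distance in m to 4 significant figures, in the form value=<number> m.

All arithmetic holds full precision, and the intermediates are displayed rounded; one last rounding, at 4 significant digits.
Hardness H = 1996 MPa = 1.996e+09 Pa.
Pin diameter d = 10.74 mm = 0.01074 m. Contact area A = π·d²/4 = π·(0.01074 m)²/4 = 9.059e-05 m².
Depth limit h_lim = 0.03313 mm = 3.313e-05 m.
As SI base values: W = 1418 N, H = 1.996e+09 Pa, K = 3.121e-03.
Allowed volume V_lim = h_lim·A = 3.313e-05 · 9.059e-05 = 3.001e-09 m³.
Inverting, life L = V_lim·H/(K·W) = 3.001e-09 · 1.996e+09 / (3.121e-03 · 1418) = 1.354 m.

value=1.354 m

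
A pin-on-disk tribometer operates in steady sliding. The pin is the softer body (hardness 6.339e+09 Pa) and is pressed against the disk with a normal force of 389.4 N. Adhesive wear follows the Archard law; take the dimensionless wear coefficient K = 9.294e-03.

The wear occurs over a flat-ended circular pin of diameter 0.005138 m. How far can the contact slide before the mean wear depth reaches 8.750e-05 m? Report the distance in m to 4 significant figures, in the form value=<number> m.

The computation carries exact precision — intermediate values are printed rounded; rounded just once, at 4 significant digits.
Convert: Contact area A = π·d²/4 = π·(0.005138 m)²/4 = 2.073e-05 m².
Collected in SI base units: W = 389.4 N, H = 6.339e+09 Pa, K = 9.294e-03.
Allowed volume V_lim = h_lim·A = 8.750e-05 · 2.073e-05 = 1.814e-09 m³.
Inverting, life L = V_lim·H/(K·W) = 1.814e-09 · 6.339e+09 / (9.294e-03 · 389.4) = 3.178 m.

value=3.178 m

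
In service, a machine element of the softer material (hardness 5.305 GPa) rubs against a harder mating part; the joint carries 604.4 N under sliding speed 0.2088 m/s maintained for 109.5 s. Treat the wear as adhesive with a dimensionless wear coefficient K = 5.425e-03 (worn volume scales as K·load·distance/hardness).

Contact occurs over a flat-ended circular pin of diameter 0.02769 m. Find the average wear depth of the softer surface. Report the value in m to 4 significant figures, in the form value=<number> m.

Intermediates are displayed rounded — all working math keeps full precision, and one final rounding to four significant figures.
Convert: Distance L = v·t = 0.2088 m/s × 109.5 s = 22.86 m.
Convert: Hardness H = 5.305 GPa = 5.305e+09 Pa.
Convert: Contact area A = π·d²/4 = π·(0.02769 m)²/4 = 6.022e-04 m².
Collected in SI base units: W = 604.4 N, H = 5.305e+09 Pa, K = 5.425e-03.
Archard volume V = K·W·L/H = 5.425e-03 · 604.4 · 22.86 / 5.305e+09 = 1.413e-08 m³.
Mean wear depth h = V/A = 1.413e-08 / 6.022e-04 = 2.347e-05 m.

value=2.347e-05 m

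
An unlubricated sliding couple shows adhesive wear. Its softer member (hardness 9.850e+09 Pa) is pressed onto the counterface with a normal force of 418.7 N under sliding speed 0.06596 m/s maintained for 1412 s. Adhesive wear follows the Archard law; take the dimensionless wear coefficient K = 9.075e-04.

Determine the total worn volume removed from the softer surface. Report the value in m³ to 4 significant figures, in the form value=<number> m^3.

value=3.593e-09 m^3

The computation holds full float precision; intermediate values appear rounded, and rounded once at the end, at 4 significant digits.
Path length L = v·t = 0.06596 m/s × 1412 s = 93.14 m.
As SI base values: W = 418.7 N, H = 9.850e+09 Pa, K = 9.075e-04.
Worn volume V = K·W·L/H = 9.075e-04 · 418.7 · 93.14 / 9.850e+09 = 3.593e-09 m³.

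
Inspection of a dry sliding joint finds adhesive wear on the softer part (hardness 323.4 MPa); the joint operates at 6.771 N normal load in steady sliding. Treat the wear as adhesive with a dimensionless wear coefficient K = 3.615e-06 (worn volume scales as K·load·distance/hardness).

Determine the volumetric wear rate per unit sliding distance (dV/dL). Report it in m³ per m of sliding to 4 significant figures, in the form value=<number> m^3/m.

value=7.569e-14 m^3/m

Intermediate values are shown rounded. All arithmetic runs at full precision, and one final rounding: four significant digits.
Hardness H = 323.4 MPa = 3.234e+08 Pa.
As SI base values: W = 6.771 N, H = 3.234e+08 Pa, K = 3.615e-06.
Volumetric rate dV/dL = K·W/H, so: 3.615e-06 · 6.771 / 3.234e+08 = 7.569e-14 m³/m.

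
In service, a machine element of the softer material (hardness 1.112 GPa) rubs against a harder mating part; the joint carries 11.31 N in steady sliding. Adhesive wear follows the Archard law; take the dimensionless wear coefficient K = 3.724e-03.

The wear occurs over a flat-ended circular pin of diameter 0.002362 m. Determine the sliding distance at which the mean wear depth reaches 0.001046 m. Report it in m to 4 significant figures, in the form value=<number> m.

The algebra carries exact precision; intermediates are shown rounded — one final rounding, at four significant digits.
Convert: Hardness H = 1.112 GPa = 1.112e+09 Pa.
Convert: Contact area A = π·d²/4 = π·(0.002362 m)²/4 = 4.382e-06 m².
Expressed in SI base units: W = 11.31 N, H = 1.112e+09 Pa, K = 3.724e-03.
Permissible volume V_lim = h_lim·A = 0.001046 · 4.382e-06 = 4.583e-09 m³.
Life L = V_lim·H/(K·W) = 4.583e-09 · 1.112e+09 / (3.724e-03 · 11.31) = 121.0 m.

value=121.0 m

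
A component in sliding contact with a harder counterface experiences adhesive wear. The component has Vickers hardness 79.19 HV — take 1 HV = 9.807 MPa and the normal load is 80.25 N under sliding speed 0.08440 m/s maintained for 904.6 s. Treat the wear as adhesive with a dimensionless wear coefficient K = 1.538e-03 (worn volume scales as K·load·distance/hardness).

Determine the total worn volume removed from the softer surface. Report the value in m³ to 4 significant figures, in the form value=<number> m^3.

Intermediates are displayed rounded — all arithmetic carries full precision, and rounded just once: 4 significant figures.
Distance covered L = v·t = 0.08440 m/s × 904.6 s = 76.35 m.
Hardness H = 79.19 HV × 9.807 MPa/HV = 776.6 MPa = 7.766e+08 Pa.
In SI base units: W = 80.25 N, H = 7.766e+08 Pa, K = 1.538e-03.
Volume removed: V = K·W·L/H = 1.538e-03 · 80.25 · 76.35 / 7.766e+08 = 1.213e-08 m³.

value=1.213e-08 m^3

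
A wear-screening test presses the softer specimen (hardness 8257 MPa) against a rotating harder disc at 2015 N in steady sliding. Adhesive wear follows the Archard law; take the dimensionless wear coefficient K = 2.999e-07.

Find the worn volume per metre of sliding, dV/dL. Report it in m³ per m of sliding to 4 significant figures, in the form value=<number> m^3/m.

value=7.319e-14 m^3/m

The intermediates are displayed rounded — each operation carries full precision. Rounded just once to 4 significant figures.
Convert: Hardness H = 8257 MPa = 8.257e+09 Pa.
As SI base values: W = 2015 N, H = 8.257e+09 Pa, K = 2.999e-07.
The wear rate dV/dL = K·W/H: 2.999e-07 · 2015 / 8.257e+09 = 7.319e-14 m³/m.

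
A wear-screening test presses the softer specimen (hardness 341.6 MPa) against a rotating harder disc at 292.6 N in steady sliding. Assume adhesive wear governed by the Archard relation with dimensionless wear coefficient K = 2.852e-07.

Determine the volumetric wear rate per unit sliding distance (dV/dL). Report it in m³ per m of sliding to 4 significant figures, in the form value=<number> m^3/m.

The computation runs at full precision — shown intermediates are rounded. Rounded once at the end, at four significant digits.
Hardness H = 341.6 MPa = 3.416e+08 Pa.
Expressed in SI base units: W = 292.6 N, H = 3.416e+08 Pa, K = 2.852e-07.
Wear rate dV/dL = K·W/H (no L dependence): 2.852e-07 · 292.6 / 3.416e+08 = 2.443e-13 m³/m.

value=2.443e-13 m^3/m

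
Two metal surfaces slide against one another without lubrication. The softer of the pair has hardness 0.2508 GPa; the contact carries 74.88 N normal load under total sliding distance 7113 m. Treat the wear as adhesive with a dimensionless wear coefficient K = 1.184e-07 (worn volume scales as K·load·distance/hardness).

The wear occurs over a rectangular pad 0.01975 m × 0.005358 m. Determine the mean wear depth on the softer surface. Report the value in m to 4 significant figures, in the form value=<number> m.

value=2.376e-06 m

Intermediate values are displayed rounded — the computation maintains exact precision; one final rounding, at four significant digits.
Hardness H = 0.2508 GPa = 2.508e+08 Pa.
Contact area A = 0.01975 m × 0.005358 m = 1.058e-04 m².
As SI base values: W = 74.88 N, H = 2.508e+08 Pa, K = 1.184e-07.
Wear volume V = K·W·L/H = 1.184e-07 · 74.88 · 7113 / 2.508e+08 = 2.514e-10 m³.
Average depth h = V/A = 2.514e-10 / 1.058e-04 = 2.376e-06 m.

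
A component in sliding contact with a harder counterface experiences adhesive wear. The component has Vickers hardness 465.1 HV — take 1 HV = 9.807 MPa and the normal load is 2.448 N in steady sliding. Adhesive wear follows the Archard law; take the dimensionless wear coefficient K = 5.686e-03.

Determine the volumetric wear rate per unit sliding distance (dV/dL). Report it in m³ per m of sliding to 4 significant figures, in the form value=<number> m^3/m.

Every step carries full float precision, and intermediate values are printed rounded, and a lone final rounding to 4 significant figures.
Hardness H = 465.1 HV × 9.807 MPa/HV = 4561 MPa = 4.561e+09 Pa.
In SI base units, W = 2.448 N, H = 4.561e+09 Pa, K = 5.686e-03.
Sliding wear rate dV/dL = K·W/H (independent of L): 5.686e-03 · 2.448 / 4.561e+09 = 3.052e-12 m³/m.

value=3.052e-12 m^3/m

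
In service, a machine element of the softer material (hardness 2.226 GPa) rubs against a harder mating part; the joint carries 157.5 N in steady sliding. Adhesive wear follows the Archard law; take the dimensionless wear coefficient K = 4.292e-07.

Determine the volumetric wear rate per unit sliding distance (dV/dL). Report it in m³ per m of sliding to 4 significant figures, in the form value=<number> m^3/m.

Every step carries full precision — intermediates are displayed rounded. Rounded once at the end, at 4 significant digits.
Hardness H = 2.226 GPa = 2.226e+09 Pa.
Collected in SI base units: W = 157.5 N, H = 2.226e+09 Pa, K = 4.292e-07.
Rate of wear dV/dL = K·W/H, so: 4.292e-07 · 157.5 / 2.226e+09 = 3.037e-14 m³/m.

value=3.037e-14 m^3/m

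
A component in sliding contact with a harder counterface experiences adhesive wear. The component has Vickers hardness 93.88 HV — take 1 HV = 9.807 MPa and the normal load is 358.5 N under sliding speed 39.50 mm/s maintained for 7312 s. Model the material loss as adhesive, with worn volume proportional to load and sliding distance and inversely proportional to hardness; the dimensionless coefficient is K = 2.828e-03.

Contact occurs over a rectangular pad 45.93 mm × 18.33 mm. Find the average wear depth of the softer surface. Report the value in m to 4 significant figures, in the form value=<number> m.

value=3.778e-04 m

All arithmetic carries exact precision. The intermediates are shown rounded — a single final rounding: 4 significant digits.
Sliding speed v = 39.50 mm/s = 0.03950 m/s. Distance covered L = v·t = 0.03950 m/s × 7312 s = 288.8 m.
Hardness H = 93.88 HV × 9.807 MPa/HV = 920.7 MPa = 9.207e+08 Pa.
Pad sides 45.93 mm × 18.33 mm = 0.04593 m × 0.01833 m. Contact area A = 0.04593 m × 0.01833 m = 8.419e-04 m².
Working in SI base units: W = 358.5 N, H = 9.207e+08 Pa, K = 2.828e-03.
Volume removed: V = K·W·L/H = 2.828e-03 · 358.5 · 288.8 / 9.207e+08 = 3.180e-07 m³.
Mean wear depth h = V/A = 3.180e-07 / 8.419e-04 = 3.778e-04 m.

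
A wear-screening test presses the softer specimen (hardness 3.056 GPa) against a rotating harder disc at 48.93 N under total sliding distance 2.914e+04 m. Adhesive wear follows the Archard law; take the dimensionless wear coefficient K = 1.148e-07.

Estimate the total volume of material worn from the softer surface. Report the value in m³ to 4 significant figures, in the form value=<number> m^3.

value=5.356e-11 m^3

The computation holds exact precision. The intermediates are shown rounded, and one final rounding to four significant figures.
Convert: Hardness H = 3.056 GPa = 3.056e+09 Pa.
In SI base units, W = 48.93 N, H = 3.056e+09 Pa, K = 1.148e-07.
Archard volume V = K·W·L/H = 1.148e-07 · 48.93 · 2.914e+04 / 3.056e+09 = 5.356e-11 m³.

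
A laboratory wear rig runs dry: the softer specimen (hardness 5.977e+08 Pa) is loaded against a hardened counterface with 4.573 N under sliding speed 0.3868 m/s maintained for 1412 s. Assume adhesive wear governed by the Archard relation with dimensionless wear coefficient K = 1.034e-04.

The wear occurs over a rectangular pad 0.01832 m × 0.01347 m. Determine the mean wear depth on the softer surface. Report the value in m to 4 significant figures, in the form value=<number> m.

Each operation keeps exact precision; the intermediates are printed rounded; a lone final rounding: four significant digits.
Convert: The distance L = v·t = 0.3868 m/s × 1412 s = 546.2 m.
Convert: Contact area A = 0.01832 m × 0.01347 m = 2.468e-04 m².
SI base units throughout: W = 4.573 N, H = 5.977e+08 Pa, K = 1.034e-04.
Archard volume V = K·W·L/H = 1.034e-04 · 4.573 · 546.2 / 5.977e+08 = 4.321e-10 m³.
Wear depth h = V/A = 4.321e-10 / 2.468e-04 = 1.751e-06 m.

value=1.751e-06 m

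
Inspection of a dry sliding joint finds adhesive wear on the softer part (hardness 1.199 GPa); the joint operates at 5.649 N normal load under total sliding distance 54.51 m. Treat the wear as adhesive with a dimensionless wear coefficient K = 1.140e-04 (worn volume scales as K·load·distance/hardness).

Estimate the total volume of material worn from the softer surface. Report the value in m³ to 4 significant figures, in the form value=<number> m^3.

value=2.928e-11 m^3

The intermediates are displayed rounded, and the computation maintains exact precision — a single final rounding, at 4 significant figures.
Convert: Hardness H = 1.199 GPa = 1.199e+09 Pa.
Working in SI base units: W = 5.649 N, H = 1.199e+09 Pa, K = 1.140e-04.
Apply Archard: V = K·W·L/H = 1.140e-04 · 5.649 · 54.51 / 1.199e+09 = 2.928e-11 m³.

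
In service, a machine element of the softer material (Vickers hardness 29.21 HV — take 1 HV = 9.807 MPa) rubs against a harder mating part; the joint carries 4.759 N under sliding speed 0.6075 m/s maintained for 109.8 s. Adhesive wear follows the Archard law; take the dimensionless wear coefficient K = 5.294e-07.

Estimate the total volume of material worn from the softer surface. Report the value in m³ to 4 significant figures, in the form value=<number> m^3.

Each operation keeps full float precision — intermediates appear rounded — rounded once at the end to 4 significant figures.
Convert: Sliding distance L = v·t = 0.6075 m/s × 109.8 s = 66.70 m.
Convert: Hardness H = 29.21 HV × 9.807 MPa/HV = 286.5 MPa = 2.865e+08 Pa.
In SI base units, W = 4.759 N, H = 2.865e+08 Pa, K = 5.294e-07.
Archard volume V = K·W·L/H = 5.294e-07 · 4.759 · 66.70 / 2.865e+08 = 5.867e-13 m³.

value=5.867e-13 m^3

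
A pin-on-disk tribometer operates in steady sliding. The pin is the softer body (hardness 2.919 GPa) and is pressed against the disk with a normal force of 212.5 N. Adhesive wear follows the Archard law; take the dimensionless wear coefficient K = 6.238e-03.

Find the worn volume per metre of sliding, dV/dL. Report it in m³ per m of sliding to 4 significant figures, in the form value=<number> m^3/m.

value=4.541e-10 m^3/m

Every step runs at exact precision — intermediates appear rounded. Rounded just once: 4 significant figures.
Hardness H = 2.919 GPa = 2.919e+09 Pa.
Restated in SI base units: W = 212.5 N, H = 2.919e+09 Pa, K = 6.238e-03.
The wear rate dV/dL = K·W/H, so: 6.238e-03 · 212.5 / 2.919e+09 = 4.541e-10 m³/m.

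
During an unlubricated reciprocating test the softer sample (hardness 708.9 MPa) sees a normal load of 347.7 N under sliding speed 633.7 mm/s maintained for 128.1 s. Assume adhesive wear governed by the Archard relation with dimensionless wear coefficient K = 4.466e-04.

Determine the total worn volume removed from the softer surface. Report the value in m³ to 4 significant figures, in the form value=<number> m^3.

value=1.778e-08 m^3

Every step keeps full float precision, and intermediate values are displayed rounded — rounded just once: four significant figures.
Convert: Sliding speed v = 633.7 mm/s = 0.6337 m/s. Sliding distance L = v·t = 0.6337 m/s × 128.1 s = 81.18 m.
Convert: Hardness H = 708.9 MPa = 7.089e+08 Pa.
Collected in SI base units: W = 347.7 N, H = 7.089e+08 Pa, K = 4.466e-04.
By Archard's law, V = K·W·L/H = 4.466e-04 · 347.7 · 81.18 / 7.089e+08 = 1.778e-08 m³.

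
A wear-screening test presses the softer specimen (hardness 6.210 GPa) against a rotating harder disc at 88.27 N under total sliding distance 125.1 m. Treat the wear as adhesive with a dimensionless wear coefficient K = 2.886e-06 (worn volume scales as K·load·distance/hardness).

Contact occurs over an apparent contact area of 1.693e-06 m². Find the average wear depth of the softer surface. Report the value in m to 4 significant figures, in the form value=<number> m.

Intermediates appear rounded, and every step maintains exact precision — one last rounding, at 4 significant digits.
Convert: Hardness H = 6.210 GPa = 6.210e+09 Pa.
Working in SI base units: W = 88.27 N, H = 6.210e+09 Pa, K = 2.886e-06.
The Archard volume V = K·W·L/H = 2.886e-06 · 88.27 · 125.1 / 6.210e+09 = 5.132e-12 m³.
Wear depth h = V/A = 5.132e-12 / 1.693e-06 = 3.031e-06 m.

value=3.031e-06 m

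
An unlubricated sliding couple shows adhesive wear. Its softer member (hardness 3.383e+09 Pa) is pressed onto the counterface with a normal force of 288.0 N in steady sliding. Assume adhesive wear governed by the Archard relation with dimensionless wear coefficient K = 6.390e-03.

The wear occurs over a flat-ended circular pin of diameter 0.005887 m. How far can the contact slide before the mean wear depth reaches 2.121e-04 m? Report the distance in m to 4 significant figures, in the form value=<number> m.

Intermediates are displayed rounded; all arithmetic maintains full float precision; rounded just once: four significant figures.
Contact area A = π·d²/4 = π·(0.005887 m)²/4 = 2.722e-05 m².
In SI base units, W = 288.0 N, H = 3.383e+09 Pa, K = 6.390e-03.
Volume at the limit: V_lim = h_lim·A = 2.121e-04 · 2.722e-05 = 5.773e-09 m³.
Inverting, life L = V_lim·H/(K·W) = 5.773e-09 · 3.383e+09 / (6.390e-03 · 288.0) = 10.61 m.

value=10.61 m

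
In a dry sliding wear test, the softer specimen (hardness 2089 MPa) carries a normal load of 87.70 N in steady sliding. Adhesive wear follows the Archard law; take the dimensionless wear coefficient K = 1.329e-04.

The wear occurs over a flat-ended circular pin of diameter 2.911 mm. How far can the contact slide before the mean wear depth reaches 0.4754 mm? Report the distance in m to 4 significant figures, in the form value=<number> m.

value=567.1 m

Displayed values are rounded, and the computation keeps exact precision; a lone final rounding, at 4 significant figures.
Hardness H = 2089 MPa = 2.089e+09 Pa.
Pin diameter d = 2.911 mm = 0.002911 m. Contact area A = π·d²/4 = π·(0.002911 m)²/4 = 6.655e-06 m².
Depth limit h_lim = 0.4754 mm = 4.754e-04 m.
In SI base units, W = 87.70 N, H = 2.089e+09 Pa, K = 1.329e-04.
Volume at the limit: V_lim = h_lim·A = 4.754e-04 · 6.655e-06 = 3.164e-09 m³.
Inverting, life L = V_lim·H/(K·W) = 3.164e-09 · 2.089e+09 / (1.329e-04 · 87.70) = 567.1 m.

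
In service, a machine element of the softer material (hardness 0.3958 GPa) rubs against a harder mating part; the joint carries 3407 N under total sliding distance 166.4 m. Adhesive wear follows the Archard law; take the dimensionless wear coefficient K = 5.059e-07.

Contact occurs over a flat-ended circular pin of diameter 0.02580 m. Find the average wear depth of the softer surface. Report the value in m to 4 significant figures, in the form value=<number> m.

value=1.386e-06 m

All arithmetic holds exact precision. Intermediate values appear rounded, and rounded once at the end, at 4 significant figures.
Convert: Hardness H = 0.3958 GPa = 3.958e+08 Pa.
Convert: Contact area A = π·d²/4 = π·(0.02580 m)²/4 = 5.228e-04 m².
Restated in SI base units: W = 3407 N, H = 3.958e+08 Pa, K = 5.059e-07.
Volume removed: V = K·W·L/H = 5.059e-07 · 3407 · 166.4 / 3.958e+08 = 7.246e-10 m³.
Mean wear depth h = V/A = 7.246e-10 / 5.228e-04 = 1.386e-06 m.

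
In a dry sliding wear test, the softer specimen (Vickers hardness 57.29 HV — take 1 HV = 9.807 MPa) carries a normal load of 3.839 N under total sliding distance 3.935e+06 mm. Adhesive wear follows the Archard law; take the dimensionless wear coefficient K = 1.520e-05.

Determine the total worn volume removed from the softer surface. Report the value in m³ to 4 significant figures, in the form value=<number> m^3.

Intermediate values are printed rounded, and each operation holds full float precision — one last rounding, at four significant digits.
Path length L = 3.935e+06 mm = 3935 m.
Hardness H = 57.29 HV × 9.807 MPa/HV = 561.8 MPa = 5.618e+08 Pa.
Expressed in SI base units: W = 3.839 N, H = 5.618e+08 Pa, K = 1.520e-05.
Volume removed: V = K·W·L/H = 1.520e-05 · 3.839 · 3935 / 5.618e+08 = 4.087e-10 m³.

value=4.087e-10 m^3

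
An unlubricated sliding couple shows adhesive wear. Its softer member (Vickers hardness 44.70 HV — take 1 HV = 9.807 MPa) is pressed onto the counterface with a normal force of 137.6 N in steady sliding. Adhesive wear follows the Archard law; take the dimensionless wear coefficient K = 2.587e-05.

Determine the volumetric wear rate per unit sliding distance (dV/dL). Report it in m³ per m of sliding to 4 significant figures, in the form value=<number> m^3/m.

value=8.120e-12 m^3/m

Quoted intermediates are rounded — each operation keeps exact precision; a single final rounding, at 4 significant figures.
Convert: Hardness H = 44.70 HV × 9.807 MPa/HV = 438.4 MPa = 4.384e+08 Pa.
Restated in SI base units: W = 137.6 N, H = 4.384e+08 Pa, K = 2.587e-05.
Sliding wear rate dV/dL = K·W/H — distance-free: 2.587e-05 · 137.6 / 4.384e+08 = 8.120e-12 m³/m.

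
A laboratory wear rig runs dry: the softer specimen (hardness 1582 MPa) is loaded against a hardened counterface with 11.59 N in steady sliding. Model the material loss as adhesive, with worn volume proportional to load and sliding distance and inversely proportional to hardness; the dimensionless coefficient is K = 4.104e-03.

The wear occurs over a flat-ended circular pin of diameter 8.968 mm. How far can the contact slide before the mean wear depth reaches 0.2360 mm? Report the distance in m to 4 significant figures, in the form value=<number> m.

value=495.8 m

Printed values are rounded, and each operation holds exact precision — a lone final rounding: 4 significant digits.
Convert: Hardness H = 1582 MPa = 1.582e+09 Pa.
Convert: Pin diameter d = 8.968 mm = 0.008968 m. Contact area A = π·d²/4 = π·(0.008968 m)²/4 = 6.317e-05 m².
Convert: Depth limit h_lim = 0.2360 mm = 2.360e-04 m.
Expressed in SI base units: W = 11.59 N, H = 1.582e+09 Pa, K = 4.104e-03.
Limit volume V_lim = h_lim·A = 2.360e-04 · 6.317e-05 = 1.491e-08 m³.
Thus life L = V_lim·H/(K·W) = 1.491e-08 · 1.582e+09 / (4.104e-03 · 11.59) = 495.8 m.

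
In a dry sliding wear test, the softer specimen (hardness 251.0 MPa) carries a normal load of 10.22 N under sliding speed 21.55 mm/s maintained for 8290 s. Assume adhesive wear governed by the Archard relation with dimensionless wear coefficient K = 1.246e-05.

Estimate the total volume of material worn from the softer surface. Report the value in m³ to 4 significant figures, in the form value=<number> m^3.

value=9.064e-11 m^3

The algebra keeps full float precision — the intermediates appear rounded; a lone final rounding: 4 significant digits.
Convert: Sliding speed v = 21.55 mm/s = 0.02155 m/s. Sliding distance L = v·t = 0.02155 m/s × 8290 s = 178.6 m.
Convert: Hardness H = 251.0 MPa = 2.510e+08 Pa.
In SI base units, W = 10.22 N, H = 2.510e+08 Pa, K = 1.246e-05.
Volume removed: V = K·W·L/H = 1.246e-05 · 10.22 · 178.6 / 2.510e+08 = 9.064e-11 m³.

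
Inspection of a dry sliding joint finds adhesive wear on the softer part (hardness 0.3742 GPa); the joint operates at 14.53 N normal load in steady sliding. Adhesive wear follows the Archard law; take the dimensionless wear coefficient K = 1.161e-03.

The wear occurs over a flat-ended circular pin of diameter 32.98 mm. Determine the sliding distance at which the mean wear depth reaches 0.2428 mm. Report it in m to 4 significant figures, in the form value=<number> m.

Intermediate values appear rounded. Each operation maintains full precision; a lone final rounding: four significant digits.
Hardness H = 0.3742 GPa = 3.742e+08 Pa.
Pin diameter d = 32.98 mm = 0.03298 m. Contact area A = π·d²/4 = π·(0.03298 m)²/4 = 8.543e-04 m².
Depth limit h_lim = 0.2428 mm = 2.428e-04 m.
Expressed in SI base units: W = 14.53 N, H = 3.742e+08 Pa, K = 1.161e-03.
At the depth limit, V_lim = h_lim·A = 2.428e-04 · 8.543e-04 = 2.074e-07 m³.
Life L = V_lim·H/(K·W) = 2.074e-07 · 3.742e+08 / (1.161e-03 · 14.53) = 4601 m.

value=4601 m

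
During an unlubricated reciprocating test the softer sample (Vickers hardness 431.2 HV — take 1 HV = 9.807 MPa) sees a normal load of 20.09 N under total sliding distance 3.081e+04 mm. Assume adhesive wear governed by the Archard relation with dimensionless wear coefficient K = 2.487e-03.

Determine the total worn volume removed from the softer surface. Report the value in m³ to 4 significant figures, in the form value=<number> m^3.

Intermediate values appear rounded — all arithmetic keeps full precision. Rounded once at the end: 4 significant digits.
Convert: Distance covered L = 3.081e+04 mm = 30.81 m.
Convert: Hardness H = 431.2 HV × 9.807 MPa/HV = 4229 MPa = 4.229e+09 Pa.
In SI base units, W = 20.09 N, H = 4.229e+09 Pa, K = 2.487e-03.
The Archard volume V = K·W·L/H = 2.487e-03 · 20.09 · 30.81 / 4.229e+09 = 3.640e-10 m³.

value=3.640e-10 m^3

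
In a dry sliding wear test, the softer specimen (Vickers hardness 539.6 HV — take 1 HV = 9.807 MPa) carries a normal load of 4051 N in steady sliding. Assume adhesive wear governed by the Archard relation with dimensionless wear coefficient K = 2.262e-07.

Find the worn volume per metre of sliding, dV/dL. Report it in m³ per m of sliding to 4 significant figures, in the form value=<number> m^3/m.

value=1.732e-13 m^3/m

Intermediates are displayed rounded. All working math runs at full precision — rounded once at the end to 4 significant figures.
Convert: Hardness H = 539.6 HV × 9.807 MPa/HV = 5292 MPa = 5.292e+09 Pa.
Restated in SI base units: W = 4051 N, H = 5.292e+09 Pa, K = 2.262e-07.
Volumetric rate dV/dL = K·W/H (no L dependence): 2.262e-07 · 4051 / 5.292e+09 = 1.732e-13 m³/m.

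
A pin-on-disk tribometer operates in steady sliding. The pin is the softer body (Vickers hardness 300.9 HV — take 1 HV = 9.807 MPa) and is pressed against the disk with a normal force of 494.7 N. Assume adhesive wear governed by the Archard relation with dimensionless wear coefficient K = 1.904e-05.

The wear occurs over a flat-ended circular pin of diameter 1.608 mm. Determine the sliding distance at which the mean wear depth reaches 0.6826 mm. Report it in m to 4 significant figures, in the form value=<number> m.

The algebra runs at exact precision — intermediate values appear rounded. Rounded once at the end: 4 significant figures.
Hardness H = 300.9 HV × 9.807 MPa/HV = 2951 MPa = 2.951e+09 Pa.
Pin diameter d = 1.608 mm = 0.001608 m. Contact area A = π·d²/4 = π·(0.001608 m)²/4 = 2.031e-06 m².
Depth limit h_lim = 0.6826 mm = 6.826e-04 m.
In SI base units, W = 494.7 N, H = 2.951e+09 Pa, K = 1.904e-05.
Limit volume V_lim = h_lim·A = 6.826e-04 · 2.031e-06 = 1.386e-09 m³.
Life L = V_lim·H/(K·W) = 1.386e-09 · 2.951e+09 / (1.904e-05 · 494.7) = 434.3 m.

value=434.3 m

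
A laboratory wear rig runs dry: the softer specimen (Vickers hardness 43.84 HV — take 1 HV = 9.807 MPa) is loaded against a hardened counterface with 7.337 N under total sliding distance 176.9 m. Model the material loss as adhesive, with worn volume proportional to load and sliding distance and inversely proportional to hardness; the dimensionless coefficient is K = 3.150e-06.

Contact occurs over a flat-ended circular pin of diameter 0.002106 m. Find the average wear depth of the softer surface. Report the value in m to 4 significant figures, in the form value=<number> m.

The computation holds full precision, and printed values are rounded — a single final rounding to 4 significant figures.
Hardness H = 43.84 HV × 9.807 MPa/HV = 429.9 MPa = 4.299e+08 Pa.
Contact area A = π·d²/4 = π·(0.002106 m)²/4 = 3.483e-06 m².
In SI base units: W = 7.337 N, H = 4.299e+08 Pa, K = 3.150e-06.
Apply Archard: V = K·W·L/H = 3.150e-06 · 7.337 · 176.9 / 4.299e+08 = 9.509e-12 m³.
Depth h = V/A = 9.509e-12 / 3.483e-06 = 2.730e-06 m.

value=2.730e-06 m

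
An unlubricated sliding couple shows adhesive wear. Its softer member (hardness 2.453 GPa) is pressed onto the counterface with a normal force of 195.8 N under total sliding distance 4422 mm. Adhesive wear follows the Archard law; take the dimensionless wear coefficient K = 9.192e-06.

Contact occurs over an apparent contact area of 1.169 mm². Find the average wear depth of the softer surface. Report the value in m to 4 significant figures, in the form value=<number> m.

value=2.775e-06 m

Every step keeps full float precision; shown intermediates are rounded; rounded just once to 4 significant figures.
Convert: The distance L = 4422 mm = 4.422 m.
Convert: Hardness H = 2.453 GPa = 2.453e+09 Pa.
Convert: Contact area A = 1.169 mm² = 1.169e-06 m².
As SI base values: W = 195.8 N, H = 2.453e+09 Pa, K = 9.192e-06.
Worn volume V = K·W·L/H = 9.192e-06 · 195.8 · 4.422 / 2.453e+09 = 3.244e-12 m³.
Mean depth h = V/A = 3.244e-12 / 1.169e-06 = 2.775e-06 m.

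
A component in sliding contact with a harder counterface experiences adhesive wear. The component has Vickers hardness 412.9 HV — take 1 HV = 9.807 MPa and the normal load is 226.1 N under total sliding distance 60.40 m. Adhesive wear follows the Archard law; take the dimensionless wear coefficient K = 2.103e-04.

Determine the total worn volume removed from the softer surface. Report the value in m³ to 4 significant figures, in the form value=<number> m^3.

Intermediates appear rounded — all arithmetic carries full precision — a single final rounding, at 4 significant digits.
Hardness H = 412.9 HV × 9.807 MPa/HV = 4049 MPa = 4.049e+09 Pa.
SI base units throughout: W = 226.1 N, H = 4.049e+09 Pa, K = 2.103e-04.
Archard volume V = K·W·L/H = 2.103e-04 · 226.1 · 60.40 / 4.049e+09 = 7.092e-10 m³.

value=7.092e-10 m^3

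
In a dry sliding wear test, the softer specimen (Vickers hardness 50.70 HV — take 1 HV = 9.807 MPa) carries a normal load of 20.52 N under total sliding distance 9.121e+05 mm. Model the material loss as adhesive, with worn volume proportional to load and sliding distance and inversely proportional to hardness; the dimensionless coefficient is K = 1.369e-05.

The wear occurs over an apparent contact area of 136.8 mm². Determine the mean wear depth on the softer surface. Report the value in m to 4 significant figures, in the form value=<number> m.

The computation carries full precision, and intermediates are printed rounded; one final rounding: 4 significant digits.
Convert: Distance covered L = 9.121e+05 mm = 912.1 m.
Convert: Hardness H = 50.70 HV × 9.807 MPa/HV = 497.2 MPa = 4.972e+08 Pa.
Convert: Contact area A = 136.8 mm² = 1.368e-04 m².
In SI base units: W = 20.52 N, H = 4.972e+08 Pa, K = 1.369e-05.
Archard volume V = K·W·L/H = 1.369e-05 · 20.52 · 912.1 / 4.972e+08 = 5.153e-10 m³.
Depth h = V/A = 5.153e-10 / 1.368e-04 = 3.767e-06 m.

value=3.767e-06 m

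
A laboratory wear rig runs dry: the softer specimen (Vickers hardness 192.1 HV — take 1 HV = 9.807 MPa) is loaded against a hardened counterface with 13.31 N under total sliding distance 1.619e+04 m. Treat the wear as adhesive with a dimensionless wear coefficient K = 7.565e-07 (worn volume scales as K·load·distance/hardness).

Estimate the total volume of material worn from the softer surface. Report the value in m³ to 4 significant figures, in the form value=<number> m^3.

value=8.653e-11 m^3

Every step carries full float precision; intermediate values are shown rounded; a lone final rounding to 4 significant digits.
Convert: Hardness H = 192.1 HV × 9.807 MPa/HV = 1884 MPa = 1.884e+09 Pa.
Restated in SI base units: W = 13.31 N, H = 1.884e+09 Pa, K = 7.565e-07.
Wear volume V = K·W·L/H = 7.565e-07 · 13.31 · 1.619e+04 / 1.884e+09 = 8.653e-11 m³.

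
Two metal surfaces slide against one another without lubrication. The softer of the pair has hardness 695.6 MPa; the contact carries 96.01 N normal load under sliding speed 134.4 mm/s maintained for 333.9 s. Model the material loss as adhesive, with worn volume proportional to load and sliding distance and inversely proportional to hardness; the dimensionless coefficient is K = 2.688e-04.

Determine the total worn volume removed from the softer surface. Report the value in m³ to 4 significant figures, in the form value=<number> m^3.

value=1.665e-09 m^3

Intermediates appear rounded; every step maintains exact precision — a single final rounding to four significant digits.
Sliding speed v = 134.4 mm/s = 0.1344 m/s. Total distance L = v·t = 0.1344 m/s × 333.9 s = 44.88 m.
Hardness H = 695.6 MPa = 6.956e+08 Pa.
As SI base values: W = 96.01 N, H = 6.956e+08 Pa, K = 2.688e-04.
Apply Archard: V = K·W·L/H = 2.688e-04 · 96.01 · 44.88 / 6.956e+08 = 1.665e-09 m³.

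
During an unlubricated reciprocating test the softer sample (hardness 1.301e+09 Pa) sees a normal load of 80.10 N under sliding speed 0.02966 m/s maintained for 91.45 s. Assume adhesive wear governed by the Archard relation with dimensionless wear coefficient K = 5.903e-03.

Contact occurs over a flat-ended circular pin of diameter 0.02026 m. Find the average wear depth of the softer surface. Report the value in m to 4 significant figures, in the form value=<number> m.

Each operation holds full precision; intermediate values appear rounded — rounded once at the end to 4 significant figures.
Convert: Distance covered L = v·t = 0.02966 m/s × 91.45 s = 2.712 m.
Convert: Contact area A = π·d²/4 = π·(0.02026 m)²/4 = 3.224e-04 m².
SI base units throughout: W = 80.10 N, H = 1.301e+09 Pa, K = 5.903e-03.
Archard volume V = K·W·L/H = 5.903e-03 · 80.10 · 2.712 / 1.301e+09 = 9.858e-10 m³.
Mean wear depth h = V/A = 9.858e-10 / 3.224e-04 = 3.058e-06 m.

value=3.058e-06 m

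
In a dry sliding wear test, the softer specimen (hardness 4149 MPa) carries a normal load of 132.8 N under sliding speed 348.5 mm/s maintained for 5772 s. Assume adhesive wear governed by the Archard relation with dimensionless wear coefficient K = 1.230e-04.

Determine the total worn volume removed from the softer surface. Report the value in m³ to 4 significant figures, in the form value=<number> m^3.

The computation maintains exact precision, and quoted intermediates are rounded, and rounded once at the end to 4 significant digits.
Sliding speed v = 348.5 mm/s = 0.3485 m/s. Total distance L = v·t = 0.3485 m/s × 5772 s = 2012 m.
Hardness H = 4149 MPa = 4.149e+09 Pa.
Expressed in SI base units: W = 132.8 N, H = 4.149e+09 Pa, K = 1.230e-04.
Archard volume V = K·W·L/H = 1.230e-04 · 132.8 · 2012 / 4.149e+09 = 7.919e-09 m³.

value=7.919e-09 m^3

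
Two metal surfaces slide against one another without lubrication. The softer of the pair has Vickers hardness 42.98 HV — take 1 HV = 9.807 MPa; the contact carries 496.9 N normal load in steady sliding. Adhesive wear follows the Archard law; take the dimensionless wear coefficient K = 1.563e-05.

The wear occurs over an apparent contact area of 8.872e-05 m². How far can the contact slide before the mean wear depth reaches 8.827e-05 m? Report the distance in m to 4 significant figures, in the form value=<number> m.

The intermediates are shown rounded. The computation maintains full precision — a lone final rounding: four significant digits.
Hardness H = 42.98 HV × 9.807 MPa/HV = 421.5 MPa = 4.215e+08 Pa.
Restated in SI base units: W = 496.9 N, H = 4.215e+08 Pa, K = 1.563e-05.
Permissible volume V_lim = h_lim·A = 8.827e-05 · 8.872e-05 = 7.831e-09 m³.
Sliding life L = V_lim·H/(K·W) = 7.831e-09 · 4.215e+08 / (1.563e-05 · 496.9) = 425.0 m.

value=425.0 m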